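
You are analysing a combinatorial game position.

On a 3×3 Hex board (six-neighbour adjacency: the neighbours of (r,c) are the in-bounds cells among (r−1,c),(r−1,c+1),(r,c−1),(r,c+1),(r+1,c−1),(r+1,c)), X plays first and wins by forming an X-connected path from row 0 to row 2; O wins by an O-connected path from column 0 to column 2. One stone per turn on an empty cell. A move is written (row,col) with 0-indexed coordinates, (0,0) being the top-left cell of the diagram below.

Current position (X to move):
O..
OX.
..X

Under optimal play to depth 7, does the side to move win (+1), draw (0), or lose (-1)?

value(O../OX./..X, X) = +1

p1 X@[O../OX./..X]: (0,1)[OX./OX./..X]+1* (0,2)[O.X/OX./..X]+1 (1,2)[O../OXX/..X]+1 (2,0)[O../OX./X.X]+1 (2,1)[O../OX./.XX]+1
p2 O@[OX./OX./..X]: (0,2)[OXO/OX./..X]-1* (1,2)[OX./OXO/..X]-1 (2,0)[OX./OX./O.X]-1 (2,1)[OX./OX./.OX]-1
p3 X@[OXO/OX./..X]: (1,2)[OXO/OXX/..X]+1* (2,0)[OXO/OX./X.X]+1 (2,1)[OXO/OX./.XX]+1
p4 O@[OXO/OXX/..X] terminal -1; root [O../OX./..X] d7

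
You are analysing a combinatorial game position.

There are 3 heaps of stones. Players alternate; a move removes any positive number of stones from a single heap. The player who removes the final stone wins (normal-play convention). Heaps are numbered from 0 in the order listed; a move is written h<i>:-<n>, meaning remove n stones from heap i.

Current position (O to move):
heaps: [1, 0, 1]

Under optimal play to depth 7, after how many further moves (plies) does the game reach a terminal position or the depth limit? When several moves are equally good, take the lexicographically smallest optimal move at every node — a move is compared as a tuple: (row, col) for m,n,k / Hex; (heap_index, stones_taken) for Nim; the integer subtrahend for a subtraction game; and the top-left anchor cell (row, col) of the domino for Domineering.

[(1,0,1)] O move#1: h0:-1:-1/(0,0,1)*, h2:-1:-1/(1,0,0)
[(0,0,1)] X move#2: h2:-1:+1/(0,0,0)*
[(0,0,0)] end (terminal -1, O#3); searched (1,0,1) to 7

PV length from [(1,0,1)]: 2 plies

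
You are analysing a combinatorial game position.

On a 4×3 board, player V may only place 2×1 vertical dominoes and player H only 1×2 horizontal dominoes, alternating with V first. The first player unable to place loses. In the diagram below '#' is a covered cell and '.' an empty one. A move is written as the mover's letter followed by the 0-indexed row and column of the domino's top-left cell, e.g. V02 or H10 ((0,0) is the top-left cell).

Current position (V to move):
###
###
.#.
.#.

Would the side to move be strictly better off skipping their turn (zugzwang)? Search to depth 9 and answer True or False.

ply 1, V at ###/###/.#./.#. | V20=+1→###/###/##./##.*; V22=+1→###/###/.##/.##
ply 2: ###/###/##./##. is terminal -1 (H); from ###/###/.#./.#. depth 9
if V skipped the turn, H would face:
~ ply 1: ###/###/.#./.#. is terminal -1 (H); from ###/###/.#./.#. depth 9
compare (V): move=+1 vs pass=+1

zugzwang(###/###/.#./.#., V) = False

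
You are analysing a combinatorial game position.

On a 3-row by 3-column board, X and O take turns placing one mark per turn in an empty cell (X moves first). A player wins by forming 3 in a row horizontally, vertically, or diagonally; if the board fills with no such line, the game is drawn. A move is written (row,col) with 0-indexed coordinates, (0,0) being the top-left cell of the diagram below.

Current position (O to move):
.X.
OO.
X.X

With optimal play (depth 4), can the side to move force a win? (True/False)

ply 1, O at .X./OO./X.X | (0,0)=-1→OX./OO./X.X; (0,2)=-1→.XO/OO./X.X; (1,2)=+1→.X./OOO/X.X*; (2,1)=+0→.X./OO./XOX
ply 2: .X./OOO/X.X is terminal -1 (X); from .X./OO./X.X depth 4

O winning at [.X./OO./X.X]: True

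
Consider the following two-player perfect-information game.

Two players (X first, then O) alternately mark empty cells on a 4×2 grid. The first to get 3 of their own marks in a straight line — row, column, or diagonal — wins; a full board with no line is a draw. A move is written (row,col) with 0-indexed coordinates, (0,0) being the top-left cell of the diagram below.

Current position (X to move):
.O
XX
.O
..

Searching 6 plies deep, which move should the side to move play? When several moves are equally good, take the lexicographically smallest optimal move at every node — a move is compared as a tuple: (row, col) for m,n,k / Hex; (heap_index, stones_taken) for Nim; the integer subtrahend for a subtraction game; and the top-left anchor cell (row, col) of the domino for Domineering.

X's best at [.O/XX/.O/..]: (2,0)

[.O/XX/.O/..] X move#1: (0,0):+0/XO/XX/.O/.., (2,0):+1/.O/XX/XO/..*, (3,0):+0/.O/XX/.O/X., (3,1):+0/.O/XX/.O/.X
[.O/XX/XO/..] O move#2: (0,0):-1/OO/XX/XO/..*, (3,0):-1/.O/XX/XO/O., (3,1):-1/.O/XX/XO/.O
[OO/XX/XO/..] X move#3: (3,0):+1/OO/XX/XO/X.*, (3,1):+0/OO/XX/XO/.X
[OO/XX/XO/X.] end (terminal -1, O#4); searched .O/XX/.O/.. to 6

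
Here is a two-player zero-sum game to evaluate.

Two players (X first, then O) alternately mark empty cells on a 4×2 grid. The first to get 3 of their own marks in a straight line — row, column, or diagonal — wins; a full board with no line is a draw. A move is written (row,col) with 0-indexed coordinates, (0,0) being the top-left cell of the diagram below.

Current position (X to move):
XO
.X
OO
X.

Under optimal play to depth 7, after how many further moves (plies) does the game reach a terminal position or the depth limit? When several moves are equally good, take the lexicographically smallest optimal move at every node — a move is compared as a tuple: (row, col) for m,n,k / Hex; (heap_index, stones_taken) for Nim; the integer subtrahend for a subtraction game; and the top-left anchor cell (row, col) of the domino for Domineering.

PV length from [XO/.X/OO/X.]: 2 plies

[XO/.X/OO/X.] X move#1: (1,0):+0/XO/XX/OO/X.*, (3,1):+0/XO/.X/OO/XX
[XO/XX/OO/X.] O move#2: (3,1):+0/XO/XX/OO/XO*
[XO/XX/OO/XO] end (terminal +0, X#3); searched XO/.X/OO/X. to 7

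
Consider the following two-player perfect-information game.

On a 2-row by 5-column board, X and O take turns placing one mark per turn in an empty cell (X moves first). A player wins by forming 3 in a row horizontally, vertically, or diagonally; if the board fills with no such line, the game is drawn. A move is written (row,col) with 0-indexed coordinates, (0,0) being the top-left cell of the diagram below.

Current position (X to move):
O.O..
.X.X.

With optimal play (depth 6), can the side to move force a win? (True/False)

X winning at [O.O../.X.X.]: True

p1 X@[O.O../.X.X.]: (0,1)[OXO../.X.X.]+0 (0,3)[O.OX./.X.X.]-1 (0,4)[O.O.X/.X.X.]-1 (1,0)[O.O../XX.X.]-1 (1,2)[O.O../.XXX.]+1* (1,4)[O.O../.X.XX]-1
p2 O@[O.O../.XXX.] terminal -1; root [O.O../.X.X.] d6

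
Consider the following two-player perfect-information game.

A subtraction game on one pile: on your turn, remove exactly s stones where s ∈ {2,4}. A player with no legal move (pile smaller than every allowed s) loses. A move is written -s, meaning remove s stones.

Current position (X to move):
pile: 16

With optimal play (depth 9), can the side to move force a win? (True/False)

X winning at [16]: True

p1 X@[16]: -2[14]-1 -4[12]+1*
p2 O@[12]: -2[10]-1* -4[8]-1
p3 X@[10]: -2[8]-1 -4[6]+1*
p4 O@[6]: -2[4]-1* -4[2]-1
p5 X@[4]: -2[2]-1 -4[0]+1*
p6 O@[0] terminal -1; root [16] d9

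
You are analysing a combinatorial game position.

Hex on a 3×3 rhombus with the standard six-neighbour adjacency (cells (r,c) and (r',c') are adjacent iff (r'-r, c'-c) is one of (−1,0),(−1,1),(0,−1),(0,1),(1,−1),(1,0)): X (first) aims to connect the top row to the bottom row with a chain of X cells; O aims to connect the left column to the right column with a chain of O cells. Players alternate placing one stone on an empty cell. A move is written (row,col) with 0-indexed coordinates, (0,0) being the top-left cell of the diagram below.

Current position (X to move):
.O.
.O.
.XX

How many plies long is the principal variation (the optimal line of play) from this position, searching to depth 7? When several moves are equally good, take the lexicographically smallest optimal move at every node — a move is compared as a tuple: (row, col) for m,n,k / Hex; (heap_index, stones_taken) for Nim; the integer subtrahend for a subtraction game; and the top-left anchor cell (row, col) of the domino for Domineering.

[.O./.O./.XX] X move#1: (0,0):-1/XO./.O./.XX*, (0,2):-1/.OX/.O./.XX, (1,0):-1/.O./XO./.XX, (1,2):-1/.O./.OX/.XX, (2,0):-1/.O./.O./XXX
[XO./.O./.XX] O move#2: (0,2):+1/XOO/.O./.XX*, (1,0):+1/XO./OO./.XX, (1,2):+1/XO./.OO/.XX, (2,0):+1/XO./.O./OXX
[XOO/.O./.XX] X move#3: (1,0):-1/XOO/XO./.XX*, (1,2):-1/XOO/.OX/.XX, (2,0):-1/XOO/.O./XXX
[XOO/XO./.XX] O move#4: (1,2):-1/XOO/XOO/.XX, (2,0):+1/XOO/XO./OXX*
[XOO/XO./OXX] end (terminal -1, X#5); searched .O./.O./.XX to 7

PV length from [.O./.O./.XX]: 4 plies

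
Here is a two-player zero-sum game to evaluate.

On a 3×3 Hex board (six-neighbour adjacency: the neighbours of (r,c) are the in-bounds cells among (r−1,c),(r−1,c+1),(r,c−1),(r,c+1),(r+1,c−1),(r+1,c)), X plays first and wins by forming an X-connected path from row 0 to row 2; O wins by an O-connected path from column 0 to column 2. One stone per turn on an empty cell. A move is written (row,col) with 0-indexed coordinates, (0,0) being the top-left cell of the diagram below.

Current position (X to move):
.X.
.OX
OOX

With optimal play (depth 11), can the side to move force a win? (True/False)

ply 1, X at .X./.OX/OOX | (0,0)=-1→XX./.OX/OOX; (0,2)=+1→.XX/.OX/OOX*; (1,0)=-1→.X./XOX/OOX
ply 2: .XX/.OX/OOX is terminal -1 (O); from .X./.OX/OOX depth 11

X winning at [.X./.OX/OOX]: True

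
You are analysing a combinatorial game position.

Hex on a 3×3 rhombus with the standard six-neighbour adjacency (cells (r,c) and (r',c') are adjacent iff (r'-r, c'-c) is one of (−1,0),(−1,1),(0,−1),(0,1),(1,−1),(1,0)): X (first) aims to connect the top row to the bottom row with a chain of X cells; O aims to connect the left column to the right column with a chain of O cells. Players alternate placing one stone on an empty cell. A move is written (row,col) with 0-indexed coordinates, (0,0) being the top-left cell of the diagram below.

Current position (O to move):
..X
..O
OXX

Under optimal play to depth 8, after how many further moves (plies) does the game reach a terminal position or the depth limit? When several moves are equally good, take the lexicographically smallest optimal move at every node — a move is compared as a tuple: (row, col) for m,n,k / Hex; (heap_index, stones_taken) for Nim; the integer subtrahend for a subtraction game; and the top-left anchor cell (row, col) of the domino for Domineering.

PV length from [..X/..O/OXX]: 1 ply

[..X/..O/OXX] O move#1: (0,0):-1/O.X/..O/OXX, (0,1):-1/.OX/..O/OXX, (1,0):-1/..X/O.O/OXX, (1,1):+1/..X/.OO/OXX*
[..X/.OO/OXX] end (terminal -1, X#2); searched ..X/..O/OXX to 8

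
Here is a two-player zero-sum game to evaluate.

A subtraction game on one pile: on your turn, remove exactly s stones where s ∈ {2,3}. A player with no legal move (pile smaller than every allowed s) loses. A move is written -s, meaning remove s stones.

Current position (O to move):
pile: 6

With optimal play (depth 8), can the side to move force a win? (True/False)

O winning at [6]: False

ply 1, O at 6 | -2=-1→4*; -3=-1→3
ply 2, X at 4 | -2=-1→2; -3=+1→1*
ply 3: 1 is terminal -1 (O); from 6 depth 8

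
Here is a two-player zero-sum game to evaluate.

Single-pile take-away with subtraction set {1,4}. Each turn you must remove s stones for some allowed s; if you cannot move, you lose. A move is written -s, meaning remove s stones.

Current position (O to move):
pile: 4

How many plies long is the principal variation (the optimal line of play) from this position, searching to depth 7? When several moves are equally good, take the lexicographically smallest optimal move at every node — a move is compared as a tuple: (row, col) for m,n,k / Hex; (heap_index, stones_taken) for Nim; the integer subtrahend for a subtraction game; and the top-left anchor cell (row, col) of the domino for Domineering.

p1 O@[4]: -1[3]-1 -4[0]+1*
p2 X@[0] terminal -1; root [4] d7

PV length from [4]: 1 ply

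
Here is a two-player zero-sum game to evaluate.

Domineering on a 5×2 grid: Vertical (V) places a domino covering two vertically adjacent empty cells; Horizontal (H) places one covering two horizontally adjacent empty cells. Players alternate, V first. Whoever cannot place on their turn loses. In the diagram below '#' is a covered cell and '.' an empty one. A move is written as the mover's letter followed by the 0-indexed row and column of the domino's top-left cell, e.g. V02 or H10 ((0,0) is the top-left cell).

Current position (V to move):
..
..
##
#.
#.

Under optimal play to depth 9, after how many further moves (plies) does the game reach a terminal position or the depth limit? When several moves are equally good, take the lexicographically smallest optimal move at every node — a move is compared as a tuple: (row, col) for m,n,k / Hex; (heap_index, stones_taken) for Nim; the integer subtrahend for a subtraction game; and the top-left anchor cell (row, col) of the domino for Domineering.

[../../##/#./#.] V move#1: V00:+1/#./#./##/#./#.*, V01:+1/.#/.#/##/#./#., V31:-1/../../##/##/##
[#./#./##/#./#.] end (terminal -1, H#2); searched ../../##/#./#. to 9

PV length from [../../##/#./#.]: 1 ply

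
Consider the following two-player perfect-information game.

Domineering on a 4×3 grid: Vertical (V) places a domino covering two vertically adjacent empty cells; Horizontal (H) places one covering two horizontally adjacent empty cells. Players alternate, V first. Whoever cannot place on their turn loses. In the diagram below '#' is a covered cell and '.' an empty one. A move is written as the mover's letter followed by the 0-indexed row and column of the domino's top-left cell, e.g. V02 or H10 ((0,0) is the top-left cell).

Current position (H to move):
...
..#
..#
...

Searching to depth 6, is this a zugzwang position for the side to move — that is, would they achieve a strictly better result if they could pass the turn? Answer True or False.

zugzwang(.../..#/..#/..., H) = False

p1 H@[.../..#/..#/...]: H00[##./..#/..#/...]-1* H01[.##/..#/..#/...]-1 H10[.../###/..#/...]-1 H20[.../..#/###/...]-1 H30[.../..#/..#/##.]-1 H31[.../..#/..#/.##]-1
p2 V@[##./..#/..#/...]: V10[##./#.#/#.#/...]+1* V11[##./.##/.##/...]+1 V20[##./..#/#.#/#..]+1 V21[##./..#/.##/.#.]+1
p3 H@[##./#.#/#.#/...]: H30[##./#.#/#.#/##.]-1* H31[##./#.#/#.#/.##]-1
p4 V@[##./#.#/#.#/##.]: V11[##./###/###/##.]+1*
p5 H@[##./###/###/##.] terminal -1; root [.../..#/..#/...] d6
suppose H passes — search the same position with V to move:
pass> p1 V@[.../..#/..#/...]: V00[#../#.#/..#/...]-1 V01[.#./.##/..#/...]-1 V10[.../#.#/#.#/...]+1* V11[.../.##/.##/...]-1 V20[.../..#/#.#/#..]-1 V21[.../..#/.##/.#.]-1
pass> p2 H@[.../#.#/#.#/...]: H00[##./#.#/#.#/...]-1* H01[.##/#.#/#.#/...]-1 H30[.../#.#/#.#/##.]-1 H31[.../#.#/#.#/.##]-1
pass> p3 V@[##./#.#/#.#/...]: V11[##./###/###/...]-1 V21[##./#.#/###/.#.]+1*
pass> p4 H@[##./#.#/###/.#.] terminal -1; root [.../..#/..#/...] d6
for H: play -1, pass -1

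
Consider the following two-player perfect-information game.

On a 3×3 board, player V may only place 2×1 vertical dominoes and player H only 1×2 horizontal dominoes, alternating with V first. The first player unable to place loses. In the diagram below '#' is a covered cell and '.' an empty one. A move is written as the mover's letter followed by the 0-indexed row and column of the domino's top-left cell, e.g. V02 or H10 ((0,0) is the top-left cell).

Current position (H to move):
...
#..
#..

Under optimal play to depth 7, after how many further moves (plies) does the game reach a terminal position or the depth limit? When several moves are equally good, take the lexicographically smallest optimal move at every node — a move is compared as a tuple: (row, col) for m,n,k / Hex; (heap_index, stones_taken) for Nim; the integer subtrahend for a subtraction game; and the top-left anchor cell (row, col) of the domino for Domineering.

PV length from [.../#../#..]: 1 ply

p1 H@[.../#../#..]: H00[##./#../#..]-1 H01[.##/#../#..]-1 H11[.../###/#..]+1* H21[.../#../###]-1
p2 V@[.../###/#..] terminal -1; root [.../#../#..] d7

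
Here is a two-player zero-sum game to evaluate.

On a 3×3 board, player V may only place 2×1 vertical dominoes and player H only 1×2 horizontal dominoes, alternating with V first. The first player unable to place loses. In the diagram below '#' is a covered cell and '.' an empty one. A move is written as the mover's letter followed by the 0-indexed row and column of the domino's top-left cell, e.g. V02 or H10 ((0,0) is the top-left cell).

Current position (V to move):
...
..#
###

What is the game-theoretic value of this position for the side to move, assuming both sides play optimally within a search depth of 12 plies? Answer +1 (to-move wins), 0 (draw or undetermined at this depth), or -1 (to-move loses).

value(.../..#/###, V) = +1

[.../..#/###] V move#1: V00:-1/#../#.#/###, V01:+1/.#./.##/###*
[.#./.##/###] end (terminal -1, H#2); searched .../..#/### to 12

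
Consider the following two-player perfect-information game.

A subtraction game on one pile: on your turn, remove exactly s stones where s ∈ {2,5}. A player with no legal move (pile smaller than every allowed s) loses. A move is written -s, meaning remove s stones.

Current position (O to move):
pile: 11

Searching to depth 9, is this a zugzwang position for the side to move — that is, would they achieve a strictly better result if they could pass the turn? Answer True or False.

p1 O@[11]: -2[9]-1* -5[6]-1
p2 X@[9]: -2[7]+1* -5[4]+1
p3 O@[7]: -2[5]-1* -5[2]-1
p4 X@[5]: -2[3]-1 -5[0]+1*
p5 O@[0] terminal -1; root [11] d9
pass branch (X moves first from the same position):
  | p1 X@[11]: -2[9]-1* -5[6]-1
  | p2 O@[9]: -2[7]+1* -5[4]+1
  | p3 X@[7]: -2[5]-1* -5[2]-1
  | p4 O@[5]: -2[3]-1 -5[0]+1*
  | p5 X@[0] terminal -1; root [11] d9
O moving scores -1; O passing scores +1

zugzwang(11, O) = True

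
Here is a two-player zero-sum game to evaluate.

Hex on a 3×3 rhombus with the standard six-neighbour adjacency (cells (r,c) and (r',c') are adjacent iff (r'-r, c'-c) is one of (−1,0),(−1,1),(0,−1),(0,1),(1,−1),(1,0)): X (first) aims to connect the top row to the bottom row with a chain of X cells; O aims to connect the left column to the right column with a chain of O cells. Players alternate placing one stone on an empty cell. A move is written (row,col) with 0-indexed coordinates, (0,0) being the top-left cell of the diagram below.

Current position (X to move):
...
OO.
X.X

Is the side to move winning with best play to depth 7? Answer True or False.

X winning at [.../OO./X.X]: False

[.../OO./X.X] X move#1: (0,0):-1/X../OO./X.X*, (0,1):-1/.X./OO./X.X, (0,2):-1/..X/OO./X.X, (1,2):-1/.../OOX/X.X, (2,1):-1/.../OO./XXX
[X../OO./X.X] O move#2: (0,1):+1/XO./OO./X.X*, (0,2):+1/X.O/OO./X.X, (1,2):+1/X../OOO/X.X, (2,1):+1/X../OO./XOX
[XO./OO./X.X] X move#3: (0,2):-1/XOX/OO./X.X*, (1,2):-1/XO./OOX/X.X, (2,1):-1/XO./OO./XXX
[XOX/OO./X.X] O move#4: (1,2):+1/XOX/OOO/X.X*, (2,1):-1/XOX/OO./XOX
[XOX/OOO/X.X] end (terminal -1, X#5); searched .../OO./X.X to 7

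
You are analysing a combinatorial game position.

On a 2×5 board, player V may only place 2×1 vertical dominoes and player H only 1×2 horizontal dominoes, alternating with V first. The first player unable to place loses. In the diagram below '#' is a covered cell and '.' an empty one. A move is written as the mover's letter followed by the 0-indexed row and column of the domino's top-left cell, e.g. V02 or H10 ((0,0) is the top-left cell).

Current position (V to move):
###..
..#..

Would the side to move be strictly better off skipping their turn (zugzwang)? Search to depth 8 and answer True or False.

ply 1, V at ###../..#.. | V03=+1→####./..##.*; V04=+1→###.#/..#.#
ply 2, H at ####./..##. | H10=-1→####./####.*
ply 3, V at ####./####. | V04=+1→#####/#####*
ply 4: #####/##### is terminal -1 (H); from ###../..#.. depth 8
pass branch (H moves first from the same position):
  | ply 1, H at ###../..#.. | H03=+1→#####/..#..*; H10=-1→###../###..; H13=+1→###../..###
  | ply 2: #####/..#.. is terminal -1 (V); from ###../..#.. depth 8
V moving scores +1; V passing scores -1

zugzwang(###../..#.., V) = False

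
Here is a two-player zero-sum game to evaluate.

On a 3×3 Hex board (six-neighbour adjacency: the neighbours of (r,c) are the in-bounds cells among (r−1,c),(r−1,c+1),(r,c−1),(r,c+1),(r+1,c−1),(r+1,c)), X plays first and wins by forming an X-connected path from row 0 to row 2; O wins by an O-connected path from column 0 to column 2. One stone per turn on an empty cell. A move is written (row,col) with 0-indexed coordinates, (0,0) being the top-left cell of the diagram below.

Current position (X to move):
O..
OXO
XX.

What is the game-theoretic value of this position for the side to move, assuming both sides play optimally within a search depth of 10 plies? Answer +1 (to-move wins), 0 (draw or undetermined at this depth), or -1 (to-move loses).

ply 1, X at O../OXO/XX. | (0,1)=+1→OX./OXO/XX.*; (0,2)=+1→O.X/OXO/XX.; (2,2)=+1→O../OXO/XXX
ply 2: OX./OXO/XX. is terminal -1 (O); from O../OXO/XX. depth 10

value(O../OXO/XX., X) = +1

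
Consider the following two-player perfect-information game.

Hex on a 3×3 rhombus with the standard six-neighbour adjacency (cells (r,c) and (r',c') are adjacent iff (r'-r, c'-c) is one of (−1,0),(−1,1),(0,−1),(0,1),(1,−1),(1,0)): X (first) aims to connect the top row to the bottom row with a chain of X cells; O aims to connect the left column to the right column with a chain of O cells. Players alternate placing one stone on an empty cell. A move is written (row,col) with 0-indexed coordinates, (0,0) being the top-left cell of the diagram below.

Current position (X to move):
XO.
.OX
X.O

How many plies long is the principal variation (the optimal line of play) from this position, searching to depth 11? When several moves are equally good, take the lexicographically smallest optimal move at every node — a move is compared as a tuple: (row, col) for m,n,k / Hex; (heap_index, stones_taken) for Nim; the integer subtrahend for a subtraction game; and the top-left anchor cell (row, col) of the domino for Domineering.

p1 X@[XO./.OX/X.O]: (0,2)[XOX/.OX/X.O]+1* (1,0)[XO./XOX/X.O]+1 (2,1)[XO./.OX/XXO]+1
p2 O@[XOX/.OX/X.O]: (1,0)[XOX/OOX/X.O]-1* (2,1)[XOX/.OX/XOO]-1
p3 X@[XOX/OOX/X.O]: (2,1)[XOX/OOX/XXO]+1*
p4 O@[XOX/OOX/XXO] terminal -1; root [XO./.OX/X.O] d11

PV length from [XO./.OX/X.O]: 3 plies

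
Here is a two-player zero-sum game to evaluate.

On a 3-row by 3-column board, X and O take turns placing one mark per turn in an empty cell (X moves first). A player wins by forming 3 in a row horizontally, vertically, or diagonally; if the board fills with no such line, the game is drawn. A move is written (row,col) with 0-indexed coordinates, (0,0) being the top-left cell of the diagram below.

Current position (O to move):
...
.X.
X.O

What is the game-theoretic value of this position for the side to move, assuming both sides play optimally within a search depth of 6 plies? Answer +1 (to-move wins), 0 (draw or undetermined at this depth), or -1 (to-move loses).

value(.../.X./X.O, O) = 0

[.../.X./X.O] O move#1: (0,0):-1/O../.X./X.O, (0,1):-1/.O./.X./X.O, (0,2):+0/..O/.X./X.O*, (1,0):-1/.../OX./X.O, (1,2):-1/.../.XO/X.O, (2,1):-1/.../.X./XOO
[..O/.X./X.O] X move#2: (0,0):-1/X.O/.X./X.O, (0,1):-1/.XO/.X./X.O, (1,0):-1/..O/XX./X.O, (1,2):+0/..O/.XX/X.O*, (2,1):-1/..O/.X./XXO
[..O/.XX/X.O] O move#3: (0,0):-1/O.O/.XX/X.O, (0,1):-1/.OO/.XX/X.O, (1,0):+0/..O/OXX/X.O*, (2,1):-1/..O/.XX/XOO
[..O/OXX/X.O] X move#4: (0,0):+0/X.O/OXX/X.O*, (0,1):+0/.XO/OXX/X.O, (2,1):+0/..O/OXX/XXO
[X.O/OXX/X.O] O move#5: (0,1):+0/XOO/OXX/X.O*, (2,1):+0/X.O/OXX/XOO
[XOO/OXX/X.O] X move#6: (2,1):+0/XOO/OXX/XXO*
[XOO/OXX/XXO] end (terminal +0, O#7); searched .../.X./X.O to 6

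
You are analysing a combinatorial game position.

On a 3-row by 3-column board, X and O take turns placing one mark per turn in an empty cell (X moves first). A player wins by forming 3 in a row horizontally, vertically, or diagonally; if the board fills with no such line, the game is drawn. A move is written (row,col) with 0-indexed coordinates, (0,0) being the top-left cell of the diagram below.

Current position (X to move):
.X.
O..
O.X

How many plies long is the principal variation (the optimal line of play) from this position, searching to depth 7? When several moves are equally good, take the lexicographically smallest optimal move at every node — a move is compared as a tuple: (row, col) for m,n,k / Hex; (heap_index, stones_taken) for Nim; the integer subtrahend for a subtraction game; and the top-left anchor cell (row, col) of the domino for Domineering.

ply 1, X at .X./O../O.X | (0,0)=+1→XX./O../O.X*; (0,2)=-1→.XX/O../O.X; (1,1)=-1→.X./OX./O.X; (1,2)=-1→.X./O.X/O.X; (2,1)=-1→.X./O../OXX
ply 2, O at XX./O../O.X | (0,2)=-1→XXO/O../O.X*; (1,1)=-1→XX./OO./O.X; (1,2)=-1→XX./O.O/O.X; (2,1)=-1→XX./O../OOX
ply 3, X at XXO/O../O.X | (1,1)=+1→XXO/OX./O.X*; (1,2)=-1→XXO/O.X/O.X; (2,1)=-1→XXO/O../OXX
ply 4: XXO/OX./O.X is terminal -1 (O); from .X./O../O.X depth 7

PV length from [.X./O../O.X]: 3 plies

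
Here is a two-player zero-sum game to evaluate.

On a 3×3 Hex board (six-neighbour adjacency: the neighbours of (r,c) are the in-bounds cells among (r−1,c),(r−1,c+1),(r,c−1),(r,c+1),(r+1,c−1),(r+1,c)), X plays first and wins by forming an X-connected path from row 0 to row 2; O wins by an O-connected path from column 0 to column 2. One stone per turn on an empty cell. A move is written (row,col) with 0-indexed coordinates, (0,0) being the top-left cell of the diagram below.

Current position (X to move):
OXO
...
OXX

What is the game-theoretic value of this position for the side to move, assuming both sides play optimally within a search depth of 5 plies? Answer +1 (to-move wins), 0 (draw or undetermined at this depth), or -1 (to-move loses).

[OXO/.../OXX] X move#1: (1,0):-1/OXO/X../OXX, (1,1):+1/OXO/.X./OXX*, (1,2):-1/OXO/..X/OXX
[OXO/.X./OXX] end (terminal -1, O#2); searched OXO/.../OXX to 5

value(OXO/.../OXX, X) = +1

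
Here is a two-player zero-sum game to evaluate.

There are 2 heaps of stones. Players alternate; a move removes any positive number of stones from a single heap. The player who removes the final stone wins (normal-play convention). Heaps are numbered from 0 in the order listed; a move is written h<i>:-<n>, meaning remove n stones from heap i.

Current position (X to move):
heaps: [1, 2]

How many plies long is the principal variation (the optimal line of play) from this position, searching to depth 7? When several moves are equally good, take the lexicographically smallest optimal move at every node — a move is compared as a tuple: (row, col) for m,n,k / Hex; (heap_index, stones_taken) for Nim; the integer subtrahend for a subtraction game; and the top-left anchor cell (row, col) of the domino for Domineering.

ply 1, X at (1,2) | h0:-1=-1→(0,2); h1:-1=+1→(1,1)*; h1:-2=-1→(1,0)
ply 2, O at (1,1) | h0:-1=-1→(0,1)*; h1:-1=-1→(1,0)
ply 3, X at (0,1) | h1:-1=+1→(0,0)*
ply 4: (0,0) is terminal -1 (O); from (1,2) depth 7

PV length from [(1,2)]: 3 plies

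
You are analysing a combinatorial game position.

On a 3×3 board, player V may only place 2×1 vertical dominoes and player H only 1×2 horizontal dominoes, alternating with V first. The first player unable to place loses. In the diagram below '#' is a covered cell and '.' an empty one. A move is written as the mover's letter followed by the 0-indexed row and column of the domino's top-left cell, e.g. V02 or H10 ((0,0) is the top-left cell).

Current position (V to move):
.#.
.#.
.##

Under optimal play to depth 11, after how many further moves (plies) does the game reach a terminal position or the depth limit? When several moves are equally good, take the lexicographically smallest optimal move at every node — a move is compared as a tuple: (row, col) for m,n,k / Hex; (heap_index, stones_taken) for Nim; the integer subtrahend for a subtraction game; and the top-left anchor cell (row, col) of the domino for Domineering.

ply 1, V at .#./.#./.## | V00=+1→##./##./.##*; V02=+1→.##/.##/.##; V10=+1→.#./##./###
ply 2: ##./##./.## is terminal -1 (H); from .#./.#./.## depth 11

PV length from [.#./.#./.##]: 1 ply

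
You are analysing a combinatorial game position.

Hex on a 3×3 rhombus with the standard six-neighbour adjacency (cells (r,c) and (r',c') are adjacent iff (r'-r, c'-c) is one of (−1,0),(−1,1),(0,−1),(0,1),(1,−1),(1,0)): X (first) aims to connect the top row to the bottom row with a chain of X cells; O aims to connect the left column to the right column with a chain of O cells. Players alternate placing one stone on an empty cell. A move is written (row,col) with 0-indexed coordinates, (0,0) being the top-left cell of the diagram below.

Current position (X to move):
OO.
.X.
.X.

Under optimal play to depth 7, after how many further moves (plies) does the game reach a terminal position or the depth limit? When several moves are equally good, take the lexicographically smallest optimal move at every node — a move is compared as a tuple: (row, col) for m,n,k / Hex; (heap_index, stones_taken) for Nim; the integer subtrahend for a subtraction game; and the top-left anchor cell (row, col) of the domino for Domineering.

p1 X@[OO./.X./.X.]: (0,2)[OOX/.X./.X.]+1* (1,0)[OO./XX./.X.]-1 (1,2)[OO./.XX/.X.]-1 (2,0)[OO./.X./XX.]-1 (2,2)[OO./.X./.XX]-1
p2 O@[OOX/.X./.X.] terminal -1; root [OO./.X./.X.] d7

PV length from [OO./.X./.X.]: 1 ply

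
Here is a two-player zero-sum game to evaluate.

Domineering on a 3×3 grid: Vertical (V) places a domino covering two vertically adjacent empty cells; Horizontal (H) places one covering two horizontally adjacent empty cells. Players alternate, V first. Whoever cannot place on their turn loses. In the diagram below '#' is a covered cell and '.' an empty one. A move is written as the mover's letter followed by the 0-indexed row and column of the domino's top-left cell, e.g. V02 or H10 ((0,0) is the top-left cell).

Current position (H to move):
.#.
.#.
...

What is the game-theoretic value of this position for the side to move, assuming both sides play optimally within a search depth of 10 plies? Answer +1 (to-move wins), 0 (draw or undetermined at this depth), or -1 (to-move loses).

p1 H@[.#./.#./...]: H20[.#./.#./##.]-1* H21[.#./.#./.##]-1
p2 V@[.#./.#./##.]: V00[##./##./##.]+1* V02[.##/.##/##.]+1 V12[.#./.##/###]+1
p3 H@[##./##./##.] terminal -1; root [.#./.#./...] d10

value(.#./.#./..., H) = -1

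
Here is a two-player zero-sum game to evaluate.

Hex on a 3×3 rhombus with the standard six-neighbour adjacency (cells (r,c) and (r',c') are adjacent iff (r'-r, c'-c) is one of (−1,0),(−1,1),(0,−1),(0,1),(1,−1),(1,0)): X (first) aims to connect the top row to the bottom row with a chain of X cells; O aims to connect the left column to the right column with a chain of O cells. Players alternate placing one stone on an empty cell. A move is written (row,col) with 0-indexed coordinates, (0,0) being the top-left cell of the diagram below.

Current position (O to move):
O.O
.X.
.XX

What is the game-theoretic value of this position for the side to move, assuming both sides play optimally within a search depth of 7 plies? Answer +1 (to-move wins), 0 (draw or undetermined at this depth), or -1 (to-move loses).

value(O.O/.X./.XX, O) = +1

ply 1, O at O.O/.X./.XX | (0,1)=+1→OOO/.X./.XX*; (1,0)=-1→O.O/OX./.XX; (1,2)=-1→O.O/.XO/.XX; (2,0)=-1→O.O/.X./OXX
ply 2: OOO/.X./.XX is terminal -1 (X); from O.O/.X./.XX depth 7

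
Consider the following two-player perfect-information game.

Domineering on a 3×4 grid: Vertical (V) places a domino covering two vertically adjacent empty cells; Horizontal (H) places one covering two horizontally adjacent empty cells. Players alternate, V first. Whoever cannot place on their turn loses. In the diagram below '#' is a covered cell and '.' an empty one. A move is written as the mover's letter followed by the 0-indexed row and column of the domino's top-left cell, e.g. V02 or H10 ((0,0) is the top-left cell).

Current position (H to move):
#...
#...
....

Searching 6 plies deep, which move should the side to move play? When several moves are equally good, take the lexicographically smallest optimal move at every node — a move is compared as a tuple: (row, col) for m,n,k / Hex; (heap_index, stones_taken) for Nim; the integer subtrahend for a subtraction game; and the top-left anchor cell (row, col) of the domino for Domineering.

p1 H@[#.../#.../....]: H01[###./#.../....]-1 H02[#.##/#.../....]-1 H11[#.../###./....]+1* H12[#.../#.##/....]+1 H20[#.../#.../##..]-1 H21[#.../#.../.##.]-1 H22[#.../#.../..##]-1
p2 V@[#.../###./....]: V03[#..#/####/....]-1* V13[#.../####/...#]-1
p3 H@[#..#/####/....]: H01[####/####/....]+1* H20[#..#/####/##..]+1 H21[#..#/####/.##.]+1 H22[#..#/####/..##]+1
p4 V@[####/####/....] terminal -1; root [#.../#.../....] d6

H's best at [#.../#.../....]: H11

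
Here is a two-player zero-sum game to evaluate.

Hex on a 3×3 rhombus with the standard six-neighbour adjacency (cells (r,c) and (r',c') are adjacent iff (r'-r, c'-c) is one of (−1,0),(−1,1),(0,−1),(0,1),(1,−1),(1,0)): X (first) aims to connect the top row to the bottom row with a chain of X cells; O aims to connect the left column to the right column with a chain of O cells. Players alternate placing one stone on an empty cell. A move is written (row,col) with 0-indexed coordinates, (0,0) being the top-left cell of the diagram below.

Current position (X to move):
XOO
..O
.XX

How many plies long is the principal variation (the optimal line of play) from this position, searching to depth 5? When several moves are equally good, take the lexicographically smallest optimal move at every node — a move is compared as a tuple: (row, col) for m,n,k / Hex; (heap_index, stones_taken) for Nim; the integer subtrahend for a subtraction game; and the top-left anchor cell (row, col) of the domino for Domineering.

p1 X@[XOO/..O/.XX]: (1,0)[XOO/X.O/.XX]+1* (1,1)[XOO/.XO/.XX]-1 (2,0)[XOO/..O/XXX]-1
p2 O@[XOO/X.O/.XX]: (1,1)[XOO/XOO/.XX]-1* (2,0)[XOO/X.O/OXX]-1
p3 X@[XOO/XOO/.XX]: (2,0)[XOO/XOO/XXX]+1*
p4 O@[XOO/XOO/XXX] terminal -1; root [XOO/..O/.XX] d5

PV length from [XOO/..O/.XX]: 3 plies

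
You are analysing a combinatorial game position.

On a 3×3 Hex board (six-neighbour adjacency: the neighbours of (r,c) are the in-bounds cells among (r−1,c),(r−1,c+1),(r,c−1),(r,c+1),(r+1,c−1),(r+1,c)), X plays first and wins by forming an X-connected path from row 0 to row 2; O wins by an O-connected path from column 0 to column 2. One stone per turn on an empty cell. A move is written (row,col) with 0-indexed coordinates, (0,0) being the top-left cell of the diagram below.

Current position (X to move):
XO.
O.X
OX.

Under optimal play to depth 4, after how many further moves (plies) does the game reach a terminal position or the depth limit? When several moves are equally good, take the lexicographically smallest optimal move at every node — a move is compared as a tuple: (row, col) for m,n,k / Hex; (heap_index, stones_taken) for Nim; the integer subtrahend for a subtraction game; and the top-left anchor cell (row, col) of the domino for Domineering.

ply 1, X at XO./O.X/OX. | (0,2)=+1→XOX/O.X/OX.*; (1,1)=-1→XO./OXX/OX.; (2,2)=-1→XO./O.X/OXX
ply 2: XOX/O.X/OX. is terminal -1 (O); from XO./O.X/OX. depth 4

PV length from [XO./O.X/OX.]: 1 ply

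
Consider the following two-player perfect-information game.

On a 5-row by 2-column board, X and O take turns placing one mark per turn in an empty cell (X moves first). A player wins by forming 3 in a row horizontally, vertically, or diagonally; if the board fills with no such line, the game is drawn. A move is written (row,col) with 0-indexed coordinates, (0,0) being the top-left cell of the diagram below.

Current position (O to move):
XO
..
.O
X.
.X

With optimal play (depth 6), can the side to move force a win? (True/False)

O winning at [XO/../.O/X./.X]: True

ply 1, O at XO/../.O/X./.X | (1,0)=+0→XO/O./.O/X./.X; (1,1)=+1→XO/.O/.O/X./.X*; (2,0)=+0→XO/../OO/X./.X; (3,1)=+0→XO/../.O/XO/.X; (4,0)=+0→XO/../.O/X./OX
ply 2: XO/.O/.O/X./.X is terminal -1 (X); from XO/../.O/X./.X depth 6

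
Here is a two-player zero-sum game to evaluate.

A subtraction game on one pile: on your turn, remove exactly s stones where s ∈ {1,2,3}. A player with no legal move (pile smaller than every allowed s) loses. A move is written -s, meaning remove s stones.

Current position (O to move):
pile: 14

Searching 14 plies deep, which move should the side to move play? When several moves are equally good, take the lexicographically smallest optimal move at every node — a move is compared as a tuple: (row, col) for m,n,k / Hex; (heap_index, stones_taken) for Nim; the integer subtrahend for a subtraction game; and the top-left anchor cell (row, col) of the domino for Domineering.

ply 1, O at 14 | -1=-1→13; -2=+1→12*; -3=-1→11
ply 2, X at 12 | -1=-1→11*; -2=-1→10; -3=-1→9
ply 3, O at 11 | -1=-1→10; -2=-1→9; -3=+1→8*
ply 4, X at 8 | -1=-1→7*; -2=-1→6; -3=-1→5
ply 5, O at 7 | -1=-1→6; -2=-1→5; -3=+1→4*
ply 6, X at 4 | -1=-1→3*; -2=-1→2; -3=-1→1
ply 7, O at 3 | -1=-1→2; -2=-1→1; -3=+1→0*
ply 8: 0 is terminal -1 (X); from 14 depth 14

O's best at [14]: -2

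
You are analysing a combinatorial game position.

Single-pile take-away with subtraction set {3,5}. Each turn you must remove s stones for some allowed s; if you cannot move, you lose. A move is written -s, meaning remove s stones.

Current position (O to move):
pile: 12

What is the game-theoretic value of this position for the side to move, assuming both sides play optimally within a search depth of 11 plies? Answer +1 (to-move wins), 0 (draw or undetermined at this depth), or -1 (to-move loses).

p1 O@[12]: -3[9]+1* -5[7]-1
p2 X@[9]: -3[6]-1* -5[4]-1
p3 O@[6]: -3[3]-1 -5[1]+1*
p4 X@[1] terminal -1; root [12] d11

value(12, O) = +1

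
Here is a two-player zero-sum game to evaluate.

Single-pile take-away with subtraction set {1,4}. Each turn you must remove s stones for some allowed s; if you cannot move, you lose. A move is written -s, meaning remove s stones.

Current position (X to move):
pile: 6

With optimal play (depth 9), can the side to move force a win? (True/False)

X winning at [6]: True

ply 1, X at 6 | -1=+1→5*; -4=+1→2
ply 2, O at 5 | -1=-1→4*; -4=-1→1
ply 3, X at 4 | -1=-1→3; -4=+1→0*
ply 4: 0 is terminal -1 (O); from 6 depth 9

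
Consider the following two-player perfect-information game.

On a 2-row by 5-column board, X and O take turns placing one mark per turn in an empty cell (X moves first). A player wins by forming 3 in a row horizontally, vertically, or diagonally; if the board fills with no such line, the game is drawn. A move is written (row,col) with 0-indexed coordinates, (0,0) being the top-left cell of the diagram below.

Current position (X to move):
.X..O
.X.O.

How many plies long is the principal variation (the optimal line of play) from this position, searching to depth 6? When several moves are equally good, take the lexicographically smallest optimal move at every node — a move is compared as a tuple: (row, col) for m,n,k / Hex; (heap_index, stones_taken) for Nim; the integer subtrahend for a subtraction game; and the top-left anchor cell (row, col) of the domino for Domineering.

p1 X@[.X..O/.X.O.]: (0,0)[XX..O/.X.O.]+0 (0,2)[.XX.O/.X.O.]+1* (0,3)[.X.XO/.X.O.]+0 (1,0)[.X..O/XX.O.]+0 (1,2)[.X..O/.XXO.]+1 (1,4)[.X..O/.X.OX]+0
p2 O@[.XX.O/.X.O.]: (0,0)[OXX.O/.X.O.]-1* (0,3)[.XXOO/.X.O.]-1 (1,0)[.XX.O/OX.O.]-1 (1,2)[.XX.O/.XOO.]-1 (1,4)[.XX.O/.X.OO]-1
p3 X@[OXX.O/.X.O.]: (0,3)[OXXXO/.X.O.]+1* (1,0)[OXX.O/XX.O.]+1 (1,2)[OXX.O/.XXO.]+1 (1,4)[OXX.O/.X.OX]+0
p4 O@[OXXXO/.X.O.] terminal -1; root [.X..O/.X.O.] d6

PV length from [.X..O/.X.O.]: 3 plies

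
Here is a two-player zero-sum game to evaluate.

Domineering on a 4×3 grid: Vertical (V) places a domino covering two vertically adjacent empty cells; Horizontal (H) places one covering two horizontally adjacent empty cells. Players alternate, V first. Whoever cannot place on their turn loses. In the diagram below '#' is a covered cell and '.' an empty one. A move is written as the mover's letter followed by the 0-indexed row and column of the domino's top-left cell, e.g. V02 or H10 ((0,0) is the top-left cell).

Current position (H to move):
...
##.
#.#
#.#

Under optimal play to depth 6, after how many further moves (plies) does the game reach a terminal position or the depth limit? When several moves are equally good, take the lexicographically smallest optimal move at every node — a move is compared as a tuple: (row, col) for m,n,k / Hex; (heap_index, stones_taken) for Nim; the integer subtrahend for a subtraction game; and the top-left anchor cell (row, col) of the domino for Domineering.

PV length from [.../##./#.#/#.#]: 2 plies

p1 H@[.../##./#.#/#.#]: H00[##./##./#.#/#.#]-1* H01[.##/##./#.#/#.#]-1
p2 V@[##./##./#.#/#.#]: V02[###/###/#.#/#.#]+1* V21[##./##./###/###]+1
p3 H@[###/###/#.#/#.#] terminal -1; root [.../##./#.#/#.#] d6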